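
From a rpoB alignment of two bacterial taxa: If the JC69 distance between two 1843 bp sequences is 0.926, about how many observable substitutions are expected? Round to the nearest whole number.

Invert JC69: p = (3/4)(1 − e^(−4d/3)) = 0.75 × (1 − e^(-1.234667)) = 0.75 × (1 − 0.290932) = 0.531801.
Expected differing sites = pL ≈ 0.531801 × 1843 = 980.109243 ≈ 980.

980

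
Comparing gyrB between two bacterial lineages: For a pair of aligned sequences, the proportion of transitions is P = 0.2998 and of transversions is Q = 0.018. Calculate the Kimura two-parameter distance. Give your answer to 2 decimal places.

Under the Kimura two-parameter model, d = −½ ln(1 − 2P − Q) − ¼ ln(1 − 2Q).
1 − 2P − Q = 0.3824, giving −½ ln(0.3824) = 0.480644.
1 − 2Q = 0.964, giving −¼ ln(0.964) = 0.009166.
d = 0.480644 + 0.009166 = 0.489810.

0.49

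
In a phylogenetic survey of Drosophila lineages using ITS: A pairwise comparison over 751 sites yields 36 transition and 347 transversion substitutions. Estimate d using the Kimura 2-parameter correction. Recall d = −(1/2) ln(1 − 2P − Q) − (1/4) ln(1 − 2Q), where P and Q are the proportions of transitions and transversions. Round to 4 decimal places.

1.0527

P = 36/751 ≈ 0.047936 and Q = 347/751 ≈ 0.462051.
Under the Kimura two-parameter model, d = −½ ln(1 − 2P − Q) − ¼ ln(1 − 2Q).
1 − 2P − Q = 0.442077, giving −½ ln(0.442077) = 0.408136.
1 − 2Q = 0.075898, giving −¼ ln(0.075898) = 0.644591.
d = 0.408136 + 0.644591 = 1.052727.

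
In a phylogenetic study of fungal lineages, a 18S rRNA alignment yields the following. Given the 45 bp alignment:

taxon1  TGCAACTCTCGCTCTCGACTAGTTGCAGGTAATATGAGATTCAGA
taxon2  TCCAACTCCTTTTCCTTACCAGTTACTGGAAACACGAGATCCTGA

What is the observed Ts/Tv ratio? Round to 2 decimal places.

Transitions are A↔G and C↔T; transversions are all other mismatches.
Transitions: 10. Transversions: 6.
R = 10/6 = 1.666666… ≈ 1.67 (to 2 d.p.).

1.67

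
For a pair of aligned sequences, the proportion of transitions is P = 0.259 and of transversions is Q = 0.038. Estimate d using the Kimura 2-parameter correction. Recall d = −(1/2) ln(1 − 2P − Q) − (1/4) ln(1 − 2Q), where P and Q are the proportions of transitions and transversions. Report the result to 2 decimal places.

Under the Kimura two-parameter model, d = −½ ln(1 − 2P − Q) − ¼ ln(1 − 2Q).
1 − 2P − Q = 0.444, giving −½ ln(0.444) = 0.405965.
1 − 2Q = 0.924, giving −¼ ln(0.924) = 0.019761.
d = 0.405965 + 0.019761 = 0.425726.

0.43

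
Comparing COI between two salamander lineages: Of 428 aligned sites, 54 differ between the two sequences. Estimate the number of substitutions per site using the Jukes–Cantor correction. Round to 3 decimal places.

0.138

p = 54/428 ≈ 0.126168.
d = −(3/4) ln(1 − 4p/3) = −0.75 ln(1 − 0.168224) = −0.75 ln(0.831776)
  = −0.75 × (-0.184192) = 0.138144 substitutions/site.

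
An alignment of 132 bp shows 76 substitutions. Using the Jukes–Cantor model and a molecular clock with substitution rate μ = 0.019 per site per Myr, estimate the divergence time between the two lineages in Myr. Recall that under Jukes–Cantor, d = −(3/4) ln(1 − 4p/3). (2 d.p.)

28.81

p = 76/132 ≈ 0.575758.
d = −(3/4) ln(1 − 4p/3) = −0.75 ln(1 − 0.767677) = −0.75 ln(0.232323)
  = −0.75 × (-1.459627) = 1.094720 substitutions/site.
Under a molecular clock d = 2μt, so t = d/(2μ) = 1.094720 / (2 × 0.019) = 28.81 Myr.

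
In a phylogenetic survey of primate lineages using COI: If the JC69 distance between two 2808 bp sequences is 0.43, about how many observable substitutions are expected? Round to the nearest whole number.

Invert JC69: p = (3/4)(1 − e^(−4d/3)) = 0.75 × (1 − e^(-0.573333)) = 0.75 × (1 − 0.563644) = 0.327267.
Expected differing sites = pL ≈ 0.327267 × 2808 = 918.965736 ≈ 919.

919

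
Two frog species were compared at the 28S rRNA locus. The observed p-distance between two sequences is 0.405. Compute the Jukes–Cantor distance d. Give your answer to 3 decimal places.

d = −(3/4) ln(1 − 4p/3) = −0.75 ln(1 − 0.54) = −0.75 ln(0.46)
  = −0.75 × (-0.776529) = 0.582397 substitutions/site.

0.582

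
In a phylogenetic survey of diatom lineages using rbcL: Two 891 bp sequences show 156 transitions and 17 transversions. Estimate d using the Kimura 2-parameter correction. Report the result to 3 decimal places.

P = 156/891 ≈ 0.175084 and Q = 17/891 ≈ 0.01908.
Under the Kimura two-parameter model, d = −½ ln(1 − 2P − Q) − ¼ ln(1 − 2Q).
1 − 2P − Q = 0.630752, giving −½ ln(0.630752) = 0.230421.
1 − 2Q = 0.96184, giving −¼ ln(0.96184) = 0.009727.
d = 0.230421 + 0.009727 = 0.240148.

0.240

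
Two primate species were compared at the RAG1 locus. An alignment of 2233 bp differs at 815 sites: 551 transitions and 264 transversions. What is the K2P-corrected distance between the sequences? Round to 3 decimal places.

0.540

P = 551/2233 ≈ 0.246753 and Q = 264/2233 ≈ 0.118227.
Under the Kimura two-parameter model, d = −½ ln(1 − 2P − Q) − ¼ ln(1 − 2Q).
1 − 2P − Q = 0.388267, giving −½ ln(0.388267) = 0.473031.
1 − 2Q = 0.763546, giving −¼ ln(0.763546) = 0.067445.
d = 0.473031 + 0.067445 = 0.540476.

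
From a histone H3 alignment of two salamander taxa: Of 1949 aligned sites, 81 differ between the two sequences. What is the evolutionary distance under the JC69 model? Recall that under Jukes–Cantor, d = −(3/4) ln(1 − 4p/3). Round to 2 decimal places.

p = 81/1949 ≈ 0.04156.
d = −(3/4) ln(1 − 4p/3) = −0.75 ln(1 − 0.055413) = −0.75 ln(0.944587)
  = −0.75 × (-0.057007) = 0.042755 substitutions/site.

0.04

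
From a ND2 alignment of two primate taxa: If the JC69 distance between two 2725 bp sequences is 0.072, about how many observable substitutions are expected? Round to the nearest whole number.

Invert JC69: p = (3/4)(1 − e^(−4d/3)) = 0.75 × (1 − e^(-0.096)) = 0.75 × (1 − 0.908464) = 0.068652.
Expected differing sites = pL ≈ 0.068652 × 2725 = 187.0767 ≈ 187.

187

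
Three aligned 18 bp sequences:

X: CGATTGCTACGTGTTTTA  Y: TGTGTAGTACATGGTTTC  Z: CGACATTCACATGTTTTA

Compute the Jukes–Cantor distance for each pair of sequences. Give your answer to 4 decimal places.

X–Y: 8/18 sites differ → p ≈ 0.444444, d = −0.75 ln(1 − 0.592592) = 0.673455 ≈ 0.6735.
X–Z: 6/18 sites differ → p ≈ 0.333333, d = −0.75 ln(1 − 0.444444) = 0.440839 ≈ 0.4408.
Y–Z: 9/18 sites differ → p = 0.5, d = −0.75 ln(1 − 0.666667) = 0.823960 ≈ 0.8240.

d(X,Y) = 0.6735, d(X,Z) = 0.4408, d(Y,Z) = 0.8240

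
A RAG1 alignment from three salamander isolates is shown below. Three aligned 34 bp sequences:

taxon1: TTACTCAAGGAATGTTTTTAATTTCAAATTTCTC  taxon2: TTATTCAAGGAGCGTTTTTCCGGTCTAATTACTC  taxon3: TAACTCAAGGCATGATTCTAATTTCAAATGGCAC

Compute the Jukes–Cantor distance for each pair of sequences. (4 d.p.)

d(taxon1,taxon2) = 0.3265, d(taxon1,taxon3) = 0.2407, d(taxon2,taxon3) = 0.6655

taxon1–taxon2: 9/34 sites differ → p ≈ 0.264706, d = −0.75 ln(1 − 0.352941) = 0.326488 ≈ 0.3265.
taxon1–taxon3: 7/34 sites differ → p ≈ 0.205882, d = −0.75 ln(1 − 0.274509) = 0.240680 ≈ 0.2407.
taxon2–taxon3: 15/34 sites differ → p ≈ 0.441176, d = −0.75 ln(1 − 0.588235) = 0.665477 ≈ 0.6655.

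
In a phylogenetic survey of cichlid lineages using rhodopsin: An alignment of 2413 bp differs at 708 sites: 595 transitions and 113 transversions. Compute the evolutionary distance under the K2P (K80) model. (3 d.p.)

0.413

P = 595/2413 ≈ 0.246581 and Q = 113/2413 ≈ 0.04683.
Under the Kimura two-parameter model, d = −½ ln(1 − 2P − Q) − ¼ ln(1 − 2Q).
1 − 2P − Q = 0.460008, giving −½ ln(0.460008) = 0.388256.
1 − 2Q = 0.90634, giving −¼ ln(0.90634) = 0.024585.
d = 0.388256 + 0.024585 = 0.412841.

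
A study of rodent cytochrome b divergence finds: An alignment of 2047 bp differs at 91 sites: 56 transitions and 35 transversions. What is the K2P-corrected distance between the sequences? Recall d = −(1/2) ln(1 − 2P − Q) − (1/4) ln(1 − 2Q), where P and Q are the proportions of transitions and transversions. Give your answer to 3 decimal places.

P = 56/2047 ≈ 0.027357 and Q = 35/2047 ≈ 0.017098.
Under the Kimura two-parameter model, d = −½ ln(1 − 2P − Q) − ¼ ln(1 − 2Q).
1 − 2P − Q = 0.928188, giving −½ ln(0.928188) = 0.037260.
1 − 2Q = 0.965804, giving −¼ ln(0.965804) = 0.008699.
d = 0.037260 + 0.008699 = 0.045959.

0.046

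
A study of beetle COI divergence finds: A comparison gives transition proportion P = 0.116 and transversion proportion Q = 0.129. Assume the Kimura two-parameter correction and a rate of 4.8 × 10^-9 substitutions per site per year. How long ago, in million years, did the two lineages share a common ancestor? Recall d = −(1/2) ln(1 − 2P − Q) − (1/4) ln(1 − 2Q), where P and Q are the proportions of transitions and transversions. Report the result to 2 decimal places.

Under the Kimura two-parameter model, d = −½ ln(1 − 2P − Q) − ¼ ln(1 − 2Q).
1 − 2P − Q = 0.639, giving −½ ln(0.639) = 0.223925.
1 − 2Q = 0.742, giving −¼ ln(0.742) = 0.074602.
d = 0.223925 + 0.074602 = 0.298527.
Under a molecular clock d = 2μt, so t = d/(2μ) = 0.298527 / (2 × 4.8 × 10^-9) = 31.10 million years.

31.10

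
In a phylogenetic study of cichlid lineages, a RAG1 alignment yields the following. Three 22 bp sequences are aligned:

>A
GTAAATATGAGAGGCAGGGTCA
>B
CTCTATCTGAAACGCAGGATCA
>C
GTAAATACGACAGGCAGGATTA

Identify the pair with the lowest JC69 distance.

A and C

A–B: 7/22 differ, p = 0.318, d = 0.414.
A–C: 4/22 differ, p = 0.182, d = 0.208.
B–C: 8/22 differ, p = 0.364, d = 0.497.
The smallest distance is between A and C.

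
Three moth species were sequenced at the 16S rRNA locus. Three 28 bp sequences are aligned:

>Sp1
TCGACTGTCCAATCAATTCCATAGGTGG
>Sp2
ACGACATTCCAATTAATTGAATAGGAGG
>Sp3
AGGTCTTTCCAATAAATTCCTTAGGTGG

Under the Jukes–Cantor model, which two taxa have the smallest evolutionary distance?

Sp1–Sp2: 7/28 differ, p = 0.250, d = 0.304.
Sp1–Sp3: 6/28 differ, p = 0.214, d = 0.252.
Sp2–Sp3: 8/28 differ, p = 0.286, d = 0.360.
The smallest distance is between Sp1 and Sp3.

Sp1 and Sp3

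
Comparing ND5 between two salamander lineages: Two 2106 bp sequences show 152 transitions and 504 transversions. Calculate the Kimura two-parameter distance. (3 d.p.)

P = 152/2106 ≈ 0.072175 and Q = 504/2106 ≈ 0.239316.
Under the Kimura two-parameter model, d = −½ ln(1 − 2P − Q) − ¼ ln(1 − 2Q).
1 − 2P − Q = 0.616334, giving −½ ln(0.616334) = 0.241983.
1 − 2Q = 0.521368, giving −¼ ln(0.521368) = 0.162825.
d = 0.241983 + 0.162825 = 0.404808.

0.405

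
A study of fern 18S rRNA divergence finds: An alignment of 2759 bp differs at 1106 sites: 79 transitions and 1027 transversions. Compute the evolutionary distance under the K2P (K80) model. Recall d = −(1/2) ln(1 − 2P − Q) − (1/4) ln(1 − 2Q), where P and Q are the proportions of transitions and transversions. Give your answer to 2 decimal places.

P = 79/2759 ≈ 0.028634 and Q = 1027/2759 ≈ 0.372236.
Under the Kimura two-parameter model, d = −½ ln(1 − 2P − Q) − ¼ ln(1 − 2Q).
1 − 2P − Q = 0.570496, giving −½ ln(0.570496) = 0.280625.
1 − 2Q = 0.255528, giving −¼ ln(0.255528) = 0.341106.
d = 0.280625 + 0.341106 = 0.621731.

0.62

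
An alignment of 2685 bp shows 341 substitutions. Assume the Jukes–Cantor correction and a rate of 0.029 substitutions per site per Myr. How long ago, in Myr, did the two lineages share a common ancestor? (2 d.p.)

2.40

p = 341/2685 ≈ 0.127002.
d = −(3/4) ln(1 − 4p/3) = −0.75 ln(1 − 0.169336) = −0.75 ln(0.830664)
  = −0.75 × (-0.185530) = 0.139148 substitutions/site.
Under a molecular clock d = 2μt, so t = d/(2μ) = 0.139148 / (2 × 0.029) = 2.40 Myr.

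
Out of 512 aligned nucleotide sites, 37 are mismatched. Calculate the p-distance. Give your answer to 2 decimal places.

p = 37/512 = 0.072265… ≈ 0.07 (to 2 d.p.).

0.07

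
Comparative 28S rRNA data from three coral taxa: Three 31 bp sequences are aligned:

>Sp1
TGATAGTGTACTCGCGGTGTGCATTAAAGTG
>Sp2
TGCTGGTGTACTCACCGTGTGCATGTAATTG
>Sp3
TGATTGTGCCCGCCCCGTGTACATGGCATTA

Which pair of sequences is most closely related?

Sp1 and Sp2

Sp1–Sp2: 7/31 differ, p = 0.226, d = 0.269.
Sp1–Sp3: 12/31 differ, p = 0.387, d = 0.544.
Sp2–Sp3: 10/31 differ, p = 0.323, d = 0.422.
The smallest distance is between Sp1 and Sp2.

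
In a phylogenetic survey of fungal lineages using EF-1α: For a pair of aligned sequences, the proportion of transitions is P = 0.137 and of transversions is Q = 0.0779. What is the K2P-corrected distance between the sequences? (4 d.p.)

Under the Kimura two-parameter model, d = −½ ln(1 − 2P − Q) − ¼ ln(1 − 2Q).
1 − 2P − Q = 0.6481, giving −½ ln(0.6481) = 0.216855.
1 − 2Q = 0.8442, giving −¼ ln(0.8442) = 0.042341.
d = 0.216855 + 0.042341 = 0.259196.

0.2592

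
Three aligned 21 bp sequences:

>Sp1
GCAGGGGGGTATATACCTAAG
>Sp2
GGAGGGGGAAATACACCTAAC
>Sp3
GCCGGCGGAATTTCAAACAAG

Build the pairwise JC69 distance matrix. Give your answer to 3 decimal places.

d(Sp1,Sp2) = 0.286, d(Sp1,Sp3) = 0.756, d(Sp2,Sp3) = 0.635

Sp1–Sp2: 5/21 sites differ → p ≈ 0.238095, d = −0.75 ln(1 − 0.31746) = 0.286451 ≈ 0.286.
Sp1–Sp3: 10/21 sites differ → p ≈ 0.47619, d = −0.75 ln(1 − 0.63492) = 0.755729 ≈ 0.756.
Sp2–Sp3: 9/21 sites differ → p ≈ 0.428571, d = −0.75 ln(1 − 0.571428) = 0.635472 ≈ 0.635.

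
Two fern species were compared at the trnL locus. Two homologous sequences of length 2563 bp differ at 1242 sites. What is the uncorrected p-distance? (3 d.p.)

0.485

p = 1242/2563 = 0.484588… ≈ 0.485 (to 3 d.p.).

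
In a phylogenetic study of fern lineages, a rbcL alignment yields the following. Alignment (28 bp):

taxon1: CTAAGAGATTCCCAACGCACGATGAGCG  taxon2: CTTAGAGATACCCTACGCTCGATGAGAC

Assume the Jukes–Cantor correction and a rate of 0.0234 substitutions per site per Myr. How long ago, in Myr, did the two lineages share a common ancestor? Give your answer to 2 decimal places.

5.39

The sequences differ at 6 of 28 sites (3, 10, 14, 19, 27, 28), so p = 6/28 ≈ 0.214286.
d = −(3/4) ln(1 − 4p/3) = −0.75 ln(1 − 0.285715) = −0.75 ln(0.714285)
  = −0.75 × (-0.336473) = 0.252355 substitutions/site.
Under a molecular clock d = 2μt, so t = d/(2μ) = 0.252355 / (2 × 0.0234) = 5.39 Myr.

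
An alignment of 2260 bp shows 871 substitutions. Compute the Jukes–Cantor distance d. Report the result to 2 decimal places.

p = 871/2260 ≈ 0.385398.
d = −(3/4) ln(1 − 4p/3) = −0.75 ln(1 − 0.513864) = −0.75 ln(0.486136)
  = −0.75 × (-0.721267) = 0.540950 substitutions/site.

0.54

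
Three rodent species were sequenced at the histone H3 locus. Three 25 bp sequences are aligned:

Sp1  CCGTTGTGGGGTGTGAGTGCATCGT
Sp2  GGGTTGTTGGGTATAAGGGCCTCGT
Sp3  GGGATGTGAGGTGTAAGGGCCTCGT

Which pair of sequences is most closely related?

Sp2 and Sp3

Sp1–Sp2: 7/25 differ, p = 0.280, d = 0.351.
Sp1–Sp3: 7/25 differ, p = 0.280, d = 0.351.
Sp2–Sp3: 4/25 differ, p = 0.160, d = 0.180.
The smallest distance is between Sp2 and Sp3.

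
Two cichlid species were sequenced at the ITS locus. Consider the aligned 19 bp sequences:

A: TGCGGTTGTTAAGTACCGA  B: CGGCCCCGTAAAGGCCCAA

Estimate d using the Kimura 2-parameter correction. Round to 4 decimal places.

Of 19 sites, 4 differences are transitions and 6 are transversions, so P = 4/19 ≈ 0.210526 and Q = 6/19 ≈ 0.315789.
Under the Kimura two-parameter model, d = −½ ln(1 − 2P − Q) − ¼ ln(1 − 2Q).
1 − 2P − Q = 0.263159, giving −½ ln(0.263159) = 0.667498.
1 − 2Q = 0.368422, giving −¼ ln(0.368422) = 0.249632.
d = 0.667498 + 0.249632 = 0.917130.

0.9171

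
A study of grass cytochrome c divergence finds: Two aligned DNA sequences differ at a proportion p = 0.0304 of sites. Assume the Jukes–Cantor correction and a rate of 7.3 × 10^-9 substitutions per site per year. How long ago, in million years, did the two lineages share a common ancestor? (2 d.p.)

d = −(3/4) ln(1 − 4p/3) = −0.75 ln(1 − 0.040533) = −0.75 ln(0.959467)
  = −0.75 × (-0.041377) = 0.031033 substitutions/site.
Under a molecular clock d = 2μt, so t = d/(2μ) = 0.031033 / (2 × 7.3 × 10^-9) = 2.13 million years.

2.13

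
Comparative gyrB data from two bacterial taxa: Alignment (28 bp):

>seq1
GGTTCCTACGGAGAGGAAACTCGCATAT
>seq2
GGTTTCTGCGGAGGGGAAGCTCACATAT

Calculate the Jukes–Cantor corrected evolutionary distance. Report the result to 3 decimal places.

The sequences differ at 5 of 28 sites (5, 8, 14, 19, 23), so p = 5/28 ≈ 0.178571.
d = −(3/4) ln(1 − 4p/3) = −0.75 ln(1 − 0.238095) = −0.75 ln(0.761905)
  = −0.75 × (-0.271933) = 0.203950 substitutions/site.

0.204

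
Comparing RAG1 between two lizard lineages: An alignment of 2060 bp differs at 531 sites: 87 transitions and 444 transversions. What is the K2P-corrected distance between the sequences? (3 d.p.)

P = 87/2060 ≈ 0.042233 and Q = 444/2060 ≈ 0.215534.
Under the Kimura two-parameter model, d = −½ ln(1 − 2P − Q) − ¼ ln(1 − 2Q).
1 − 2P − Q = 0.7, giving −½ ln(0.7) = 0.178337.
1 − 2Q = 0.568932, giving −¼ ln(0.568932) = 0.140999.
d = 0.178337 + 0.140999 = 0.319336.

0.319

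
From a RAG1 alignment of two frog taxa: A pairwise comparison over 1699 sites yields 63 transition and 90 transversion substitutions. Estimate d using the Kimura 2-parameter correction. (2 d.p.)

P = 63/1699 ≈ 0.037081 and Q = 90/1699 ≈ 0.052972.
Under the Kimura two-parameter model, d = −½ ln(1 − 2P − Q) − ¼ ln(1 − 2Q).
1 − 2P − Q = 0.872866, giving −½ ln(0.872866) = 0.067987.
1 − 2Q = 0.894056, giving −¼ ln(0.894056) = 0.027997.
d = 0.067987 + 0.027997 = 0.095984.

0.10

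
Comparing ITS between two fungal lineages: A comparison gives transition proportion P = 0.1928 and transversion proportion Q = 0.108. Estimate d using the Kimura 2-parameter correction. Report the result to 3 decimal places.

0.401

Under the Kimura two-parameter model, d = −½ ln(1 − 2P − Q) − ¼ ln(1 − 2Q).
1 − 2P − Q = 0.5064, giving −½ ln(0.5064) = 0.340214.
1 − 2Q = 0.784, giving −¼ ln(0.784) = 0.060837.
d = 0.340214 + 0.060837 = 0.401051.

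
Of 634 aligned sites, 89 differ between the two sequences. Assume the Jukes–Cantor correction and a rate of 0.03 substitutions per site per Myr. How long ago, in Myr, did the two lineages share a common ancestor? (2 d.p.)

p = 89/634 ≈ 0.140379.
d = −(3/4) ln(1 − 4p/3) = −0.75 ln(1 − 0.187172) = −0.75 ln(0.812828)
  = −0.75 × (-0.207236) = 0.155427 substitutions/site.
Under a molecular clock d = 2μt, so t = d/(2μ) = 0.155427 / (2 × 0.03) = 2.59 Myr.

2.59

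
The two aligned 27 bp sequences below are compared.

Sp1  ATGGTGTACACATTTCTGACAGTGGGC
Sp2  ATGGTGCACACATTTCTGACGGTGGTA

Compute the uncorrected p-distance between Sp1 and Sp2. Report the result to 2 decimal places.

The sequences differ at 4 of 27 positions (sites 7, 21, 26, 27).
p = 4/27 = 0.148148… ≈ 0.15 (to 2 d.p.).

0.15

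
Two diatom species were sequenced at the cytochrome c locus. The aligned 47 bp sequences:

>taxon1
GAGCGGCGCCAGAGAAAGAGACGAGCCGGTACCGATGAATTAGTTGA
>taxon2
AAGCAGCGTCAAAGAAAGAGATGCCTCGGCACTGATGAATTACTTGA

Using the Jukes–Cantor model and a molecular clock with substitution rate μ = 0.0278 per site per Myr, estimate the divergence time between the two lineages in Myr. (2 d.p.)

5.05

The sequences differ at 11 of 47 sites, so p = 11/47 ≈ 0.234043.
d = −(3/4) ln(1 − 4p/3) = −0.75 ln(1 − 0.312057) = −0.75 ln(0.687943)
  = −0.75 × (-0.374049) = 0.280537 substitutions/site.
Under a molecular clock d = 2μt, so t = d/(2μ) = 0.280537 / (2 × 0.0278) = 5.05 Myr.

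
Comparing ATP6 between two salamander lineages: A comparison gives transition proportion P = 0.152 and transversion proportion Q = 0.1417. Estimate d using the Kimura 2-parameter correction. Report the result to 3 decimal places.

0.378

Under the Kimura two-parameter model, d = −½ ln(1 − 2P − Q) − ¼ ln(1 − 2Q).
1 − 2P − Q = 0.5543, giving −½ ln(0.5543) = 0.295025.
1 − 2Q = 0.7166, giving −¼ ln(0.7166) = 0.083309.
d = 0.295025 + 0.083309 = 0.378334.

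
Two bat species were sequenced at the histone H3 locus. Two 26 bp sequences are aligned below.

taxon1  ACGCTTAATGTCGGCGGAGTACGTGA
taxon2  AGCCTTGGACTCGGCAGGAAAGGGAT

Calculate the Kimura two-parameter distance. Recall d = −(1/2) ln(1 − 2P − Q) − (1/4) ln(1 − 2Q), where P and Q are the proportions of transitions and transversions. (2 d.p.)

Of 26 sites, 6 differences are transitions and 8 are transversions, so P = 6/26 ≈ 0.230769 and Q = 8/26 ≈ 0.307692.
Under the Kimura two-parameter model, d = −½ ln(1 − 2P − Q) − ¼ ln(1 − 2Q).
1 − 2P − Q = 0.23077, giving −½ ln(0.23077) = 0.733167.
1 − 2Q = 0.384616, giving −¼ ln(0.384616) = 0.238877.
d = 0.733167 + 0.238877 = 0.972044.

0.97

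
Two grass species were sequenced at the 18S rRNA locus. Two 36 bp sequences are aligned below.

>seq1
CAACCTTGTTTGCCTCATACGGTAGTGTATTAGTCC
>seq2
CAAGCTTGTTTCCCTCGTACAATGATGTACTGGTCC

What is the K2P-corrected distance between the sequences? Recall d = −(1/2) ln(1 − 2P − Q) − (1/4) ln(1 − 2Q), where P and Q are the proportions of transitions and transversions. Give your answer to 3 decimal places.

Of 36 sites, 7 differences are transitions and 2 are transversions, so P = 7/36 ≈ 0.194444 and Q = 2/36 ≈ 0.055556.
Under the Kimura two-parameter model, d = −½ ln(1 − 2P − Q) − ¼ ln(1 − 2Q).
1 − 2P − Q = 0.555556, giving −½ ln(0.555556) = 0.293893.
1 − 2Q = 0.888888, giving −¼ ln(0.888888) = 0.029446.
d = 0.293893 + 0.029446 = 0.323339.

0.323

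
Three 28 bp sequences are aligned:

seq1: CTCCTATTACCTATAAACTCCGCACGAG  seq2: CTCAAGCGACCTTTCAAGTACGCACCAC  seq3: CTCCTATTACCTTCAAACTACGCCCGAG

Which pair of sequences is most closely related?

seq1 and seq3

seq1–seq2: 11/28 differ, p = 0.393, d = 0.556.
seq1–seq3: 4/28 differ, p = 0.143, d = 0.158.
seq2–seq3: 11/28 differ, p = 0.393, d = 0.556.
The smallest distance is between seq1 and seq3.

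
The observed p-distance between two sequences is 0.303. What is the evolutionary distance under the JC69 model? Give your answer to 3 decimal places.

0.388

d = −(3/4) ln(1 − 4p/3) = −0.75 ln(1 − 0.404) = −0.75 ln(0.596)
  = −0.75 × (-0.517515) = 0.388136 substitutions/site.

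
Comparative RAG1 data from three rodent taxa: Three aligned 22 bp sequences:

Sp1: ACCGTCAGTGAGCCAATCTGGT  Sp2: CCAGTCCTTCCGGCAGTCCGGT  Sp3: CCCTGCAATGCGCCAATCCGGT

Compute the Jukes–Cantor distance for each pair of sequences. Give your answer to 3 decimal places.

d(Sp1,Sp2) = 0.591, d(Sp1,Sp3) = 0.339, d(Sp2,Sp3) = 0.497

Sp1–Sp2: 9/22 sites differ → p ≈ 0.409091, d = −0.75 ln(1 − 0.545455) = 0.591344 ≈ 0.591.
Sp1–Sp3: 6/22 sites differ → p ≈ 0.272727, d = −0.75 ln(1 − 0.363636) = 0.338988 ≈ 0.339.
Sp2–Sp3: 8/22 sites differ → p ≈ 0.363636, d = −0.75 ln(1 − 0.484848) = 0.497470 ≈ 0.497.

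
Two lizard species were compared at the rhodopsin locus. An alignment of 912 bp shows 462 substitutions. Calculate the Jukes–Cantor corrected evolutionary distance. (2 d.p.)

p = 462/912 ≈ 0.506579.
d = −(3/4) ln(1 − 4p/3) = −0.75 ln(1 − 0.675439) = −0.75 ln(0.324561)
  = −0.75 × (-1.125282) = 0.843962 substitutions/site.

0.84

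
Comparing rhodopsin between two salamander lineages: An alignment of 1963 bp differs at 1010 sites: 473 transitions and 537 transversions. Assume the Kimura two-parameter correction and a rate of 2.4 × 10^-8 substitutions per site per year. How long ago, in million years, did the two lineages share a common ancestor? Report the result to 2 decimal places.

18.80

P = 473/1963 ≈ 0.240958 and Q = 537/1963 ≈ 0.273561.
Under the Kimura two-parameter model, d = −½ ln(1 − 2P − Q) − ¼ ln(1 − 2Q).
1 − 2P − Q = 0.244523, giving −½ ln(0.244523) = 0.704223.
1 − 2Q = 0.452878, giving −¼ ln(0.452878) = 0.198033.
d = 0.704223 + 0.198033 = 0.902256.
Under a molecular clock d = 2μt, so t = d/(2μ) = 0.902256 / (2 × 2.4 × 10^-8) = 18.80 million years.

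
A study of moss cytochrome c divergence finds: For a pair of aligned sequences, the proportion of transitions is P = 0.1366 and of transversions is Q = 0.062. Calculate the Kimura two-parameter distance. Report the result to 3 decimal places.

Under the Kimura two-parameter model, d = −½ ln(1 − 2P − Q) − ¼ ln(1 − 2Q).
1 − 2P − Q = 0.6648, giving −½ ln(0.6648) = 0.204135.
1 − 2Q = 0.876, giving −¼ ln(0.876) = 0.033097.
d = 0.204135 + 0.033097 = 0.237232.

0.237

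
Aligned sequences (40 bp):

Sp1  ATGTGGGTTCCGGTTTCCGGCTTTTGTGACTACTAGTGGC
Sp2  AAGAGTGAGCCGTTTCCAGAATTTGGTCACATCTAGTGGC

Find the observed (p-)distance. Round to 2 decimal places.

0.35

The sequences differ at 14 of 40 positions.
p = 14/40 = 0.35.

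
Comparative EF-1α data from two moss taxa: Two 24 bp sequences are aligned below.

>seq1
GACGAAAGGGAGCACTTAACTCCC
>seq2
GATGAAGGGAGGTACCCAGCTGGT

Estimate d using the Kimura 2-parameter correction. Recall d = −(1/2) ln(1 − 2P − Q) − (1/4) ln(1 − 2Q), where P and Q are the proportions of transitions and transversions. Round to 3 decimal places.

0.941

Of 24 sites, 9 differences are transitions and 2 are transversions, so P = 9/24 = 0.375 and Q = 2/24 ≈ 0.083333.
Under the Kimura two-parameter model, d = −½ ln(1 − 2P − Q) − ¼ ln(1 − 2Q).
1 − 2P − Q = 0.166667, giving −½ ln(0.166667) = 0.895879.
1 − 2Q = 0.833334, giving −¼ ln(0.833334) = 0.045580.
d = 0.895879 + 0.045580 = 0.941459.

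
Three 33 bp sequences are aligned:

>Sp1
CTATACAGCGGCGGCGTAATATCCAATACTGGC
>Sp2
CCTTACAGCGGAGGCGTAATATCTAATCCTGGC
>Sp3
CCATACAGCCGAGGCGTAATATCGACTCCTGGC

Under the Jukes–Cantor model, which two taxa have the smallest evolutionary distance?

Sp2 and Sp3

Sp1–Sp2: 5/33 differ, p = 0.152, d = 0.169.
Sp1–Sp3: 6/33 differ, p = 0.182, d = 0.208.
Sp2–Sp3: 4/33 differ, p = 0.121, d = 0.132.
The smallest distance is between Sp2 and Sp3.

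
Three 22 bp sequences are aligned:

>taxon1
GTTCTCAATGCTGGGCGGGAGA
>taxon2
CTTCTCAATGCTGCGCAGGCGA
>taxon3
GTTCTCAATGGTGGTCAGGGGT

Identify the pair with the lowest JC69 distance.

taxon1 and taxon2

taxon1–taxon2: 4/22 differ, p = 0.182, d = 0.208.
taxon1–taxon3: 5/22 differ, p = 0.227, d = 0.271.
taxon2–taxon3: 6/22 differ, p = 0.273, d = 0.339.
The smallest distance is between taxon1 and taxon2.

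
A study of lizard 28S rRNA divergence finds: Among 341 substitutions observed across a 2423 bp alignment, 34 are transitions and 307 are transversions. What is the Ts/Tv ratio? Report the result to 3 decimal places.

0.111

R = 34/307 = 0.110749… ≈ 0.111 (to 3 d.p.).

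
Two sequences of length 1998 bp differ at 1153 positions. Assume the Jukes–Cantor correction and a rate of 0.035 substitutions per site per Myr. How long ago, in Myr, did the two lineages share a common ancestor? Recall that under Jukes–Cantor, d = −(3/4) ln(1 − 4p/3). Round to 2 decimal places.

p = 1153/1998 ≈ 0.577077.
d = −(3/4) ln(1 − 4p/3) = −0.75 ln(1 − 0.769436) = −0.75 ln(0.230564)
  = −0.75 × (-1.467227) = 1.100420 substitutions/site.
Under a molecular clock d = 2μt, so t = d/(2μ) = 1.100420 / (2 × 0.035) = 15.72 Myr.

15.72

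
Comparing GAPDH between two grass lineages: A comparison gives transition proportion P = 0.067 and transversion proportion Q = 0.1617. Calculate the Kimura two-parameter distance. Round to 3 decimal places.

Under the Kimura two-parameter model, d = −½ ln(1 − 2P − Q) − ¼ ln(1 − 2Q).
1 − 2P − Q = 0.7043, giving −½ ln(0.7043) = 0.175275.
1 − 2Q = 0.6766, giving −¼ ln(0.6766) = 0.097669.
d = 0.175275 + 0.097669 = 0.272944.

0.273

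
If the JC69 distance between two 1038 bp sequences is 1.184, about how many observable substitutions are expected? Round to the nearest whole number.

618

Invert JC69: p = (3/4)(1 − e^(−4d/3)) = 0.75 × (1 − e^(-1.578667)) = 0.75 × (1 − 0.206250) = 0.595313.
Expected differing sites = pL ≈ 0.595313 × 1038 = 617.934894 ≈ 618.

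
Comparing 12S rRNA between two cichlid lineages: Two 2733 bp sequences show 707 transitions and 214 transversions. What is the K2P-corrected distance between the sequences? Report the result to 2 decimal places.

P = 707/2733 ≈ 0.25869 and Q = 214/2733 ≈ 0.078302.
Under the Kimura two-parameter model, d = −½ ln(1 − 2P − Q) − ¼ ln(1 − 2Q).
1 − 2P − Q = 0.404318, giving −½ ln(0.404318) = 0.452777.
1 − 2Q = 0.843396, giving −¼ ln(0.843396) = 0.042580.
d = 0.452777 + 0.042580 = 0.495357.

0.50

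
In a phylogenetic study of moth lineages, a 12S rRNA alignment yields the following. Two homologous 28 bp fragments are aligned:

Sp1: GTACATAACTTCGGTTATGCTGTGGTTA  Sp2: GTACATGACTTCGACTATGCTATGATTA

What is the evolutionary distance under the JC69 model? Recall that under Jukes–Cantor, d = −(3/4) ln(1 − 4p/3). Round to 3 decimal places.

The sequences differ at 5 of 28 sites (7, 14, 15, 22, 25), so p = 5/28 ≈ 0.178571.
d = −(3/4) ln(1 − 4p/3) = −0.75 ln(1 − 0.238095) = −0.75 ln(0.761905)
  = −0.75 × (-0.271933) = 0.203950 substitutions/site.

0.204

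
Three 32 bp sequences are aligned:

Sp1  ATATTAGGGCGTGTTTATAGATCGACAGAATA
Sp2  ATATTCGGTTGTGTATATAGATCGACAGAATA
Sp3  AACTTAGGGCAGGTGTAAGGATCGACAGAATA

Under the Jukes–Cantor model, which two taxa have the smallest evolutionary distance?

Sp1 and Sp2

Sp1–Sp2: 4/32 differ, p = 0.125, d = 0.137.
Sp1–Sp3: 7/32 differ, p = 0.219, d = 0.259.
Sp2–Sp3: 10/32 differ, p = 0.313, d = 0.404.
The smallest distance is between Sp1 and Sp2.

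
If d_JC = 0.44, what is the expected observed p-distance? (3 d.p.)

0.333

p = (3/4)(1 − e^(−4d/3)) = 0.75 × (1 − e^(-0.586667)) = 0.75 × (1 − 0.556178) = 0.332867.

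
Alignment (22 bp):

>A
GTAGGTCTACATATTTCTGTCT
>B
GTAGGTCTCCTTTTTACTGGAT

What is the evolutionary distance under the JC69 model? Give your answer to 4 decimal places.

The sequences differ at 6 of 22 sites (9, 11, 13, 16, 20, 21), so p = 6/22 ≈ 0.272727.
d = −(3/4) ln(1 − 4p/3) = −0.75 ln(1 − 0.363636) = −0.75 ln(0.636364)
  = −0.75 × (-0.451985) = 0.338989 substitutions/site.

0.3390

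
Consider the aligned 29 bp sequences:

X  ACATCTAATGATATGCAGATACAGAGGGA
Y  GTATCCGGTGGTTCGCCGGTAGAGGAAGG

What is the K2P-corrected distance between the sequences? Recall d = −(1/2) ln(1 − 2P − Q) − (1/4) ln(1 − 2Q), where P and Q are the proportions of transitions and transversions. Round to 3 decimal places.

1.395

Of 29 sites, 12 differences are transitions and 3 are transversions, so P = 12/29 ≈ 0.413793 and Q = 3/29 ≈ 0.103448.
Under the Kimura two-parameter model, d = −½ ln(1 − 2P − Q) − ¼ ln(1 − 2Q).
1 − 2P − Q = 0.068966, giving −½ ln(0.068966) = 1.337071.
1 − 2Q = 0.793104, giving −¼ ln(0.793104) = 0.057950.
d = 1.337071 + 0.057950 = 1.395021.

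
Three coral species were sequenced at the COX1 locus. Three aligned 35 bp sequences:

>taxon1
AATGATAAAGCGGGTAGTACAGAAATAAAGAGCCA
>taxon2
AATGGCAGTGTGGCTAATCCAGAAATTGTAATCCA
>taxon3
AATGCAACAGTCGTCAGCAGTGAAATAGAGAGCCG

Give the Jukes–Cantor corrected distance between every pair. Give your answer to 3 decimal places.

d(taxon1,taxon2) = 0.513, d(taxon1,taxon3) = 0.458, d(taxon2,taxon3) = 0.782

taxon1–taxon2: 13/35 sites differ → p ≈ 0.371429, d = −0.75 ln(1 − 0.495239) = 0.512753 ≈ 0.513.
taxon1–taxon3: 12/35 sites differ → p ≈ 0.342857, d = −0.75 ln(1 − 0.457143) = 0.458182 ≈ 0.458.
taxon2–taxon3: 17/35 sites differ → p ≈ 0.485714, d = −0.75 ln(1 − 0.647619) = 0.782282 ≈ 0.782.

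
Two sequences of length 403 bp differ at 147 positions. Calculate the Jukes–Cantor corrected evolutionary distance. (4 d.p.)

0.4997

p = 147/403 ≈ 0.364764.
d = −(3/4) ln(1 − 4p/3) = −0.75 ln(1 − 0.486352) = −0.75 ln(0.513648)
  = −0.75 × (-0.666217) = 0.499663 substitutions/site.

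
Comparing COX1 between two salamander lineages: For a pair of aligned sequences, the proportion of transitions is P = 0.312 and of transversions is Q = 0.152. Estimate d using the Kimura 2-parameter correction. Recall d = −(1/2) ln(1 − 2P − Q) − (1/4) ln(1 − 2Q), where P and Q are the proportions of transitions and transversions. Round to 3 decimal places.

0.839

Under the Kimura two-parameter model, d = −½ ln(1 − 2P − Q) − ¼ ln(1 − 2Q).
1 − 2P − Q = 0.224, giving −½ ln(0.224) = 0.748055.
1 − 2Q = 0.696, giving −¼ ln(0.696) = 0.090601.
d = 0.748055 + 0.090601 = 0.838656.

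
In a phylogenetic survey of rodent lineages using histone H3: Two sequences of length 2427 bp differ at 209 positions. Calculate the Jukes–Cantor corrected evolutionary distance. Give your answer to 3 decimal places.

p = 209/2427 ≈ 0.086115.
d = −(3/4) ln(1 − 4p/3) = −0.75 ln(1 − 0.11482) = −0.75 ln(0.88518)
  = −0.75 × (-0.121964) = 0.091473 substitutions/site.

0.091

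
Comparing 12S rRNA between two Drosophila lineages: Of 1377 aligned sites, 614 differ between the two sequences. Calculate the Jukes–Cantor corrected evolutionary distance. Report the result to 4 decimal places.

p = 614/1377 ≈ 0.445897.
d = −(3/4) ln(1 − 4p/3) = −0.75 ln(1 − 0.594529) = −0.75 ln(0.405471)
  = −0.75 × (-0.902706) = 0.677030 substitutions/site.

0.6770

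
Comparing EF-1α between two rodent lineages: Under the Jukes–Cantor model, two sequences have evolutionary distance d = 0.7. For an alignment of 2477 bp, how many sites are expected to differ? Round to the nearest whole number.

Invert JC69: p = (3/4)(1 − e^(−4d/3)) = 0.75 × (1 − e^(-0.933333)) = 0.75 × (1 − 0.393241) = 0.455069.
Expected differing sites = pL ≈ 0.455069 × 2477 = 1127.205913 ≈ 1127.

1127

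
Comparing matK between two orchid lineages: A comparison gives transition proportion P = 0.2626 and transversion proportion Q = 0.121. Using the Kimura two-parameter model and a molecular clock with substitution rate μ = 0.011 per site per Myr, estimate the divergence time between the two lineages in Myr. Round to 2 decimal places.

Under the Kimura two-parameter model, d = −½ ln(1 − 2P − Q) − ¼ ln(1 − 2Q).
1 − 2P − Q = 0.3538, giving −½ ln(0.3538) = 0.519512.
1 − 2Q = 0.758, giving −¼ ln(0.758) = 0.069268.
d = 0.519512 + 0.069268 = 0.588780.
Under a molecular clock d = 2μt, so t = d/(2μ) = 0.588780 / (2 × 0.011) = 26.76 Myr.

26.76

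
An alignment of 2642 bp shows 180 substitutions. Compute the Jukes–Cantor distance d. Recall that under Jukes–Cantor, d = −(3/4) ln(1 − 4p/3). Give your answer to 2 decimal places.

0.07

p = 180/2642 ≈ 0.06813.
d = −(3/4) ln(1 − 4p/3) = −0.75 ln(1 − 0.09084) = −0.75 ln(0.90916)
  = −0.75 × (-0.095234) = 0.071426 substitutions/site.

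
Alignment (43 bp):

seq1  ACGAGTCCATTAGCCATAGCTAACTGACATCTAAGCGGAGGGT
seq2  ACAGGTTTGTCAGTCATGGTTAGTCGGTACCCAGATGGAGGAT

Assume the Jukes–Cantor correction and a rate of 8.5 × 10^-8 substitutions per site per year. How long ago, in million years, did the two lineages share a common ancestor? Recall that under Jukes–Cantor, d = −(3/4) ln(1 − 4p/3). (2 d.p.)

The sequences differ at 20 of 43 sites, so p = 20/43 ≈ 0.465116.
d = −(3/4) ln(1 − 4p/3) = −0.75 ln(1 − 0.620155) = −0.75 ln(0.379845)
  = −0.75 × (-0.967992) = 0.725994 substitutions/site.
Under a molecular clock d = 2μt, so t = d/(2μ) = 0.725994 / (2 × 8.5 × 10^-8) = 4.27 million years.

4.27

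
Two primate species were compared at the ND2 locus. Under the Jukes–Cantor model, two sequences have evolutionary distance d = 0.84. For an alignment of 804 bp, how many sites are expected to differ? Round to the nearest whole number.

Invert JC69: p = (3/4)(1 − e^(−4d/3)) = 0.75 × (1 − e^(-1.12)) = 0.75 × (1 − 0.326280) = 0.505290.
Expected differing sites = pL ≈ 0.505290 × 804 = 406.25316 ≈ 406.

406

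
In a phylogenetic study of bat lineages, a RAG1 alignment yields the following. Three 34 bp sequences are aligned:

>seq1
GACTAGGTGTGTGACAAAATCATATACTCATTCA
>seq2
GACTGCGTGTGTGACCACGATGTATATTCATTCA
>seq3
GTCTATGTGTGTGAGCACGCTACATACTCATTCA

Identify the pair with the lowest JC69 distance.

seq1–seq2: 9/34 differ, p = 0.265, d = 0.326.
seq1–seq3: 9/34 differ, p = 0.265, d = 0.326.
seq2–seq3: 8/34 differ, p = 0.235, d = 0.282.
The smallest distance is between seq2 and seq3.

seq2 and seq3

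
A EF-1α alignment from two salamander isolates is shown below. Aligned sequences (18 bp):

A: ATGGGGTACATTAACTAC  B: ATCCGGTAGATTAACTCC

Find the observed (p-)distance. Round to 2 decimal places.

The sequences differ at 4 of 18 positions (sites 3, 4, 9, 17).
p = 4/18 = 0.222222… ≈ 0.22 (to 2 d.p.).

0.22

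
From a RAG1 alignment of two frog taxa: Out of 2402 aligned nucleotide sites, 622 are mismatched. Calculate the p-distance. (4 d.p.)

0.2590

p = 622/2402 = 0.258950… ≈ 0.2590 (to 4 d.p.).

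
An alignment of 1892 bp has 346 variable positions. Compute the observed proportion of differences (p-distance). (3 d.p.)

p = 346/1892 = 0.182875… ≈ 0.183 (to 3 d.p.).

0.183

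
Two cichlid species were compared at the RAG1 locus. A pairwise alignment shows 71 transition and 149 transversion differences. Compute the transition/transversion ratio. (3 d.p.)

0.477

R = 71/149 = 0.476510… ≈ 0.477 (to 3 d.p.).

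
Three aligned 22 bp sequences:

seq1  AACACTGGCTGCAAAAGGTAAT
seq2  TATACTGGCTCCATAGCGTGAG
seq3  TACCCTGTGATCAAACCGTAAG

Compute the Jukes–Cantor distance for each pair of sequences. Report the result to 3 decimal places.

seq1–seq2: 8/22 sites differ → p ≈ 0.363636, d = −0.75 ln(1 − 0.484848) = 0.497470 ≈ 0.497.
seq1–seq3: 9/22 sites differ → p ≈ 0.409091, d = −0.75 ln(1 − 0.545455) = 0.591344 ≈ 0.591.
seq2–seq3: 9/22 sites differ → p ≈ 0.409091, d = −0.75 ln(1 − 0.545455) = 0.591344 ≈ 0.591.

d(seq1,seq2) = 0.497, d(seq1,seq3) = 0.591, d(seq2,seq3) = 0.591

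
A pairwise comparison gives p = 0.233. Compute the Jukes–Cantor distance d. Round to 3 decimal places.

0.279

d = −(3/4) ln(1 − 4p/3) = −0.75 ln(1 − 0.310667) = −0.75 ln(0.689333)
  = −0.75 × (-0.372031) = 0.279023 substitutions/site.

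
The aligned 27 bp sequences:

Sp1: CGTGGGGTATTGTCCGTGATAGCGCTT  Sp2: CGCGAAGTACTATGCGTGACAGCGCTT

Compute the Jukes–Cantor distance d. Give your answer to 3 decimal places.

The sequences differ at 7 of 27 sites (3, 5, 6, 10, 12, 14, 20), so p = 7/27 ≈ 0.259259.
d = −(3/4) ln(1 − 4p/3) = −0.75 ln(1 − 0.345679) = −0.75 ln(0.654321)
  = −0.75 × (-0.424157) = 0.318118 substitutions/site.

0.318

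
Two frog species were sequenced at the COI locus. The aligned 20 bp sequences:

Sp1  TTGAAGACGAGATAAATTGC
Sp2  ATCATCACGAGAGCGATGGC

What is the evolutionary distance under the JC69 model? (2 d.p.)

The sequences differ at 8 of 20 sites (1, 3, 5, 6, 13, 14, 15, 18), so p = 8/20 = 0.4.
d = −(3/4) ln(1 − 4p/3) = −0.75 ln(1 − 0.533333) = −0.75 ln(0.466667)
  = −0.75 × (-0.762139) = 0.571604 substitutions/site.

0.57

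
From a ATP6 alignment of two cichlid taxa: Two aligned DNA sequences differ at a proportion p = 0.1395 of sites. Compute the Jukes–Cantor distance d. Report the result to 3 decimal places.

d = −(3/4) ln(1 − 4p/3) = −0.75 ln(1 − 0.186) = −0.75 ln(0.814)
  = −0.75 × (-0.205795) = 0.154346 substitutions/site.

0.154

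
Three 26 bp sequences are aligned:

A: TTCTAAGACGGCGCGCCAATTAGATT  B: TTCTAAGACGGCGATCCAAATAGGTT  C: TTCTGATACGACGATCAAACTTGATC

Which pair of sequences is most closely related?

A and B

A–B: 4/26 differ, p = 0.154, d = 0.172.
A–C: 9/26 differ, p = 0.346, d = 0.464.
B–C: 8/26 differ, p = 0.308, d = 0.396.
The smallest distance is between A and B.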